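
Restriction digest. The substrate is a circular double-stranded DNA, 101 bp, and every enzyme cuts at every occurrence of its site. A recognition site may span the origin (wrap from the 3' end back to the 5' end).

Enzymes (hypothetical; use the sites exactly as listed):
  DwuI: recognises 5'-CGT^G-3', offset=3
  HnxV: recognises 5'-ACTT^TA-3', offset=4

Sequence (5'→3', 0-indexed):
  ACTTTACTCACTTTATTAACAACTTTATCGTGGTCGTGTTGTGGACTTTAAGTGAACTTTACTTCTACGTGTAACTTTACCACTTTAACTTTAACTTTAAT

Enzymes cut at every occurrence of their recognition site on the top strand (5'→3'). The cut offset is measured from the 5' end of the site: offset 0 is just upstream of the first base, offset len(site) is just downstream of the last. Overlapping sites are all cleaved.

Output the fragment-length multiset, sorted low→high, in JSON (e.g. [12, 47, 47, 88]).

Scan for sites:
  DwuI CGTG/3: at [28, 34, 67] ⇒ [31, 37, 70]
  HnxV ACTTTA/4: at [0, 9, 21, 44, 55, 73, 81, 87, 93] ⇒ [4, 13, 25, 48, 59, 77, 85, 91, 97]

All cut coordinates (distinct, sorted): [4, 13, 25, 31, 37, 48, 59, 70, 77, 85, 91, 97]

Fragments:
  4→13: 9 bp
  13→25: 12 bp
  25→31: 6 bp
  31→37: 6 bp
  37→48: 11 bp
  48→59: 11 bp
  59→70: 11 bp
  70→77: 7 bp
  77→85: 8 bp
  85→91: 6 bp
  91→97: 6 bp
  97→4 (wrap): 101-97+4 = 8 bp

[6,6,6,6,7,8,8,9,11,11,11,12]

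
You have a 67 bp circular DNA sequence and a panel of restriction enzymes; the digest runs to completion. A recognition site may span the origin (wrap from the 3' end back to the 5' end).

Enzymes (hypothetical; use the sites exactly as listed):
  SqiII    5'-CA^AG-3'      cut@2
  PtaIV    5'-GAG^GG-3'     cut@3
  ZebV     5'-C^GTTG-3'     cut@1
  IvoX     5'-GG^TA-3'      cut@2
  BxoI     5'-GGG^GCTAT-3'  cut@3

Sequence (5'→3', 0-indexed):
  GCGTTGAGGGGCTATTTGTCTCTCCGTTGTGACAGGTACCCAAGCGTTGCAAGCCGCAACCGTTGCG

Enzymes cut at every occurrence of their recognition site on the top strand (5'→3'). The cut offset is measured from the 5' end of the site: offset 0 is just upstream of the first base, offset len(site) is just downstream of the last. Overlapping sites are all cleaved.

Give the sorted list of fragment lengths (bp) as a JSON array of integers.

Per-enzyme occurrences:
  SqiII (CAAG, off=2): starts [40, 49] → cuts [42, 51]
  PtaIV (GAGGG, off=3): starts [5] → cuts [8]
  ZebV (CGTTG, off=1): starts [1, 24, 44, 60] → cuts [2, 25, 45, 61]
  IvoX (GGTA, off=2): starts [34] → cuts [36]
  BxoI (GGGGCTAT, off=3): starts [7] → cuts [10]

All cut coordinates (distinct, sorted): [2, 8, 10, 25, 36, 42, 45, 51, 61]

Fragment lengths:
  2→8: 6 bp
  8→10: 2 bp
  10→25: 15 bp
  25→36: 11 bp
  36→42: 6 bp
  42→45: 3 bp
  45→51: 6 bp
  51→61: 10 bp
  61→2 (wrap): 67-61+2 = 8 bp

[2,3,6,6,6,8,10,11,15]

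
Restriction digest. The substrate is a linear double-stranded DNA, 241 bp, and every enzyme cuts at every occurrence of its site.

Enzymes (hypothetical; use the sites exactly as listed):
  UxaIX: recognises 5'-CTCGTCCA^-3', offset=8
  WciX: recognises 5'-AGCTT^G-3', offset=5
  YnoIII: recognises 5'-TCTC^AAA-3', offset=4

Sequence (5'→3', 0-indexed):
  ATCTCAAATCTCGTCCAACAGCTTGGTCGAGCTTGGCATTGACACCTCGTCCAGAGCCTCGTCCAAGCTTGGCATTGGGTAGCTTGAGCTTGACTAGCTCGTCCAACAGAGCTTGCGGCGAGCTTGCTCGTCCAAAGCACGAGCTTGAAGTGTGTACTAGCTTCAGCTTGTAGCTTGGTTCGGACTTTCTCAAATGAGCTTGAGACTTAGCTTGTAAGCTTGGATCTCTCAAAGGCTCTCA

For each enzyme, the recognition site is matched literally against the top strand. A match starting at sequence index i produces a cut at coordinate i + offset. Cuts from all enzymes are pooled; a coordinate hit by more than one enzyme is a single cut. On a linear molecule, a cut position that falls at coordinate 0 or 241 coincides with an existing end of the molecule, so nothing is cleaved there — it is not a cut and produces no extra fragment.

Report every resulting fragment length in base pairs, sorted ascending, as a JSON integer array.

[5,5,6,7,7,8,9,9,9,10,10,11,11,12,12,12,12,14,15,15,19,23]

Site scan:
  UxaIX (CTCGTCCA, off=8): starts [9, 45, 57, 97, 126] → cuts [17, 53, 65, 105, 134]
  WciX (AGCTTG, off=5): starts [19, 29, 65, 80, 86, 109, 120, 141, 164, 171, 196, 208, 216] → cuts [24, 34, 70, 85, 91, 114, 125, 146, 169, 176, 201, 213, 221]
  YnoIII (TCTCAAA, off=4): starts [1, 187, 226] → cuts [5, 191, 230]

All cut coordinates (distinct, sorted): [5, 17, 24, 34, 53, 65, 70, 85, 91, 105, 114, 125, 134, 146, 169, 176, 191, 201, 213, 221, 230]

Fragments:
  [0,5): 5 bp
  [5,17): 12 bp
  [17,24): 7 bp
  [24,34): 10 bp
  [34,53): 19 bp
  [53,65): 12 bp
  [65,70): 5 bp
  [70,85): 15 bp
  [85,91): 6 bp
  [91,105): 14 bp
  [105,114): 9 bp
  [114,125): 11 bp
  [125,134): 9 bp
  [134,146): 12 bp
  [146,169): 23 bp
  [169,176): 7 bp
  [176,191): 15 bp
  [191,201): 10 bp
  [201,213): 12 bp
  [213,221): 8 bp
  [221,230): 9 bp
  [230,241): 11 bp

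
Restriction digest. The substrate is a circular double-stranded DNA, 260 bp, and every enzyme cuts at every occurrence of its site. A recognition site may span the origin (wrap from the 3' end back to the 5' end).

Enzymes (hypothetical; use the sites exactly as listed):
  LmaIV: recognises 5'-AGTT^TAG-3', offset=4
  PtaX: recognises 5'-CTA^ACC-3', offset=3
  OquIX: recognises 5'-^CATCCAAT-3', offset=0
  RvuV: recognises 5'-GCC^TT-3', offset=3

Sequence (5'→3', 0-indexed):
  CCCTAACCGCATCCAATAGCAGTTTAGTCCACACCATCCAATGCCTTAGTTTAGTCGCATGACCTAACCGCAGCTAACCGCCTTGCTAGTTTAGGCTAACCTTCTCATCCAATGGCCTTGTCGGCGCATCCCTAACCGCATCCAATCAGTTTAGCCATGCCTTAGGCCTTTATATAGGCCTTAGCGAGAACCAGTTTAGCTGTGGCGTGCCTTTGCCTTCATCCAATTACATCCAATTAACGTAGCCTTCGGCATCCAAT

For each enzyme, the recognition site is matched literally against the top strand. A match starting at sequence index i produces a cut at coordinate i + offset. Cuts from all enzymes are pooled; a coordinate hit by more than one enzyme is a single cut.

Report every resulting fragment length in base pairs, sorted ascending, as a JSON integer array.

Per-enzyme occurrences:
  LmaIV (AGTTTAG, off=4): starts [20, 47, 87, 147, 192] → cuts [24, 51, 91, 151, 196]
  PtaX (CTAACC, off=3): starts [2, 63, 73, 95, 131] → cuts [5, 66, 76, 98, 134]
  OquIX (CATCCAAT, off=0): starts [9, 34, 105, 138, 219, 229, 252] → cuts [9, 34, 105, 138, 219, 229, 252]
  RvuV (GCCTT, off=3): starts [42, 79, 114, 158, 165, 177, 208, 214, 244] → cuts [45, 82, 117, 161, 168, 180, 211, 217, 247]

Pooled cuts: [5, 9, 24, 34, 45, 51, 66, 76, 82, 91, 98, 105, 117, 134, 138, 151, 161, 168, 180, 196, 211, 217, 219, 229, 247, 252]

Fragment lengths:
  5→9: 4 bp
  9→24: 15 bp
  24→34: 10 bp
  34→45: 11 bp
  45→51: 6 bp
  51→66: 15 bp
  66→76: 10 bp
  76→82: 6 bp
  82→91: 9 bp
  91→98: 7 bp
  98→105: 7 bp
  105→117: 12 bp
  117→134: 17 bp
  134→138: 4 bp
  138→151: 13 bp
  151→161: 10 bp
  161→168: 7 bp
  168→180: 12 bp
  180→196: 16 bp
  196→211: 15 bp
  211→217: 6 bp
  217→219: 2 bp
  219→229: 10 bp
  229→247: 18 bp
  247→252: 5 bp
  252→5 (wrap): 260-252+5 = 13 bp

[2,4,4,5,6,6,6,7,7,7,9,10,10,10,10,11,12,12,13,13,15,15,15,16,17,18]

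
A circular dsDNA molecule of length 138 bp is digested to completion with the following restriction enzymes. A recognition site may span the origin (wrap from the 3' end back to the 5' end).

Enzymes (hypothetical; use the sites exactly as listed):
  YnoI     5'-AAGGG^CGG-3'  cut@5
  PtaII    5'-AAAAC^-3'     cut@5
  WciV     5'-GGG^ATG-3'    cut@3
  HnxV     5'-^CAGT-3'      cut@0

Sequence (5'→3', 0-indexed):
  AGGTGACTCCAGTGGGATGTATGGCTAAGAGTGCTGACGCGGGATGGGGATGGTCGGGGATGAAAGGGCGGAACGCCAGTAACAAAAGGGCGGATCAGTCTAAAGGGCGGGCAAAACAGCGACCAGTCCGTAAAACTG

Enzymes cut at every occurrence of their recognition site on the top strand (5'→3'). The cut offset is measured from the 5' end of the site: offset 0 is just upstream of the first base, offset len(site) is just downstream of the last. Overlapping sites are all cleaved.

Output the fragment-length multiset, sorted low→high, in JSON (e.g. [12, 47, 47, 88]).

[5,6,6,7,8,9,10,10,11,12,13,14,27]

Site scan:
  YnoI (AAGGGCGG, off=5): starts [63, 85, 102] → cuts [68, 90, 107]
  PtaII (AAAAC, off=5): starts [112, 131] → cuts [117, 136]
  WciV (GGGATG, off=3): starts [13, 40, 46, 56] → cuts [16, 43, 49, 59]
  HnxV (CAGT, off=0): starts [9, 76, 95, 123] → cuts [9, 76, 95, 123]

All cut coordinates (distinct, sorted): [9, 16, 43, 49, 59, 68, 76, 90, 95, 107, 117, 123, 136]

Fragment lengths:
  9→16: 7 bp
  16→43: 27 bp
  43→49: 6 bp
  49→59: 10 bp
  59→68: 9 bp
  68→76: 8 bp
  76→90: 14 bp
  90→95: 5 bp
  95→107: 12 bp
  107→117: 10 bp
  117→123: 6 bp
  123→136: 13 bp
  136→9 (wrap): 138-136+9 = 11 bp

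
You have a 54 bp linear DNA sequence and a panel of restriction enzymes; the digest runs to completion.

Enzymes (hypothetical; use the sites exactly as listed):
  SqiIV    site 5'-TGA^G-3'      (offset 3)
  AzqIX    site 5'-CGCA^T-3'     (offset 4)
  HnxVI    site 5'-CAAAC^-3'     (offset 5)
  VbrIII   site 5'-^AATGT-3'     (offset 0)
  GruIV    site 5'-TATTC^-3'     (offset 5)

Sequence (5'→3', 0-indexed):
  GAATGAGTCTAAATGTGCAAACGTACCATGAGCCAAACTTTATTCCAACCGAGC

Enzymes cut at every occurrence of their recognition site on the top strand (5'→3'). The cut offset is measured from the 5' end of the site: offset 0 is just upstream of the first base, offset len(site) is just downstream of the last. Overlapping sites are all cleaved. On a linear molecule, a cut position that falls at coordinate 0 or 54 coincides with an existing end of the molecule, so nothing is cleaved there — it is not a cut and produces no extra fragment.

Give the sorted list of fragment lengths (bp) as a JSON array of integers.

Per-enzyme occurrences:
  SqiIV (TGAG, off=3): starts [3, 28] → cuts [6, 31]
  AzqIX (CGCAT, off=4): no sites
  HnxVI (CAAAC, off=5): starts [17, 33] → cuts [22, 38]
  VbrIII (AATGT, off=0): starts [11] → cuts [11]
  GruIV (TATTC, off=5): starts [40] → cuts [45]

All cut coordinates (distinct, sorted): [6, 11, 22, 31, 38, 45]

Fragment lengths:
  [0,6): 6 bp
  [6,11): 5 bp
  [11,22): 11 bp
  [22,31): 9 bp
  [31,38): 7 bp
  [38,45): 7 bp
  [45,54): 9 bp

[5,6,7,7,9,9,11]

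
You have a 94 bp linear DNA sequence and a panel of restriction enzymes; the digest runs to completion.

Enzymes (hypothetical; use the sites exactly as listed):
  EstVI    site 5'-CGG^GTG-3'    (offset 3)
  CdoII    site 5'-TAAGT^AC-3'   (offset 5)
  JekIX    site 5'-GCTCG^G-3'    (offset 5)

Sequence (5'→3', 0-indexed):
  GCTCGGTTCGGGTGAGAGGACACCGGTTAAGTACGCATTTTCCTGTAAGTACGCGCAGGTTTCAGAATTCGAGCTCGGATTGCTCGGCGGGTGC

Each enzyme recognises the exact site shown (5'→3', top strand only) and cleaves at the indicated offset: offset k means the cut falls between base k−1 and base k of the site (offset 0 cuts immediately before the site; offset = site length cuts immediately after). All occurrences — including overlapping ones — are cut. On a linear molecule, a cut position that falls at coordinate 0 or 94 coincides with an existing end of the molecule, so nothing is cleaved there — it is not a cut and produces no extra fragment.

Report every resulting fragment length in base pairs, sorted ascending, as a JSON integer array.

[4,4,5,6,9,18,21,27]

Scan for sites:
  EstVI CGGGTG/3: at [8, 87] ⇒ [11, 90]
  CdoII TAAGTAC/5: at [27, 45] ⇒ [32, 50]
  JekIX GCTCGG/5: at [0, 72, 81] ⇒ [5, 77, 86]

All cut coordinates (distinct, sorted): [5, 11, 32, 50, 77, 86, 90]

Fragments:
  [0,5): 5 bp
  [5,11): 6 bp
  [11,32): 21 bp
  [32,50): 18 bp
  [50,77): 27 bp
  [77,86): 9 bp
  [86,90): 4 bp
  [90,94): 4 bp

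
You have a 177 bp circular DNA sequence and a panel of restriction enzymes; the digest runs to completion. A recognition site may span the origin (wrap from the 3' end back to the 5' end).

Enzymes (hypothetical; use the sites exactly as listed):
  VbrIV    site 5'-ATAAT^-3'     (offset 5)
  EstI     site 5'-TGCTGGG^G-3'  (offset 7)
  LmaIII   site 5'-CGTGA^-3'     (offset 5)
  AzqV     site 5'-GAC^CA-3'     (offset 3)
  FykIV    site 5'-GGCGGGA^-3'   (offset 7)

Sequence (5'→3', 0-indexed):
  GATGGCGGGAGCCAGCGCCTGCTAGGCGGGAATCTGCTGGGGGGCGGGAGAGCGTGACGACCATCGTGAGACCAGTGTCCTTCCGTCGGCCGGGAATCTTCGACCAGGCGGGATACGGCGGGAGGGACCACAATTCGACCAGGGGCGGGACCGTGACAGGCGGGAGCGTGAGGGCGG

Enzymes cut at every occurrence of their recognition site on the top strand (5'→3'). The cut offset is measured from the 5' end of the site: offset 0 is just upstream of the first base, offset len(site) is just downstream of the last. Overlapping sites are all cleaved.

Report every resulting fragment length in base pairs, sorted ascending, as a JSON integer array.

[3,4,5,6,6,8,8,8,8,8,9,9,10,10,11,11,21,32]

Scan for sites:
  VbrIV (ATAAT, off=5): no sites
  EstI (TGCTGGGG, off=7): starts [34] → cuts [41]
  LmaIII (CGTGA, off=5): starts [52, 64, 151, 166] → cuts [57, 69, 156, 171]
  AzqV (GACCA, off=3): starts [58, 69, 101, 125, 136] → cuts [61, 72, 104, 128, 139]
  FykIV (GGCGGGA, off=7): starts [3, 24, 42, 106, 116, 143, 158, 172] → cuts [2, 10, 31, 49, 113, 123, 150, 165]

Pooled cuts: [2, 10, 31, 41, 49, 57, 61, 69, 72, 104, 113, 123, 128, 139, 150, 156, 165, 171]

Fragment lengths:
  2→10: 8 bp
  10→31: 21 bp
  31→41: 10 bp
  41→49: 8 bp
  49→57: 8 bp
  57→61: 4 bp
  61→69: 8 bp
  69→72: 3 bp
  72→104: 32 bp
  104→113: 9 bp
  113→123: 10 bp
  123→128: 5 bp
  128→139: 11 bp
  139→150: 11 bp
  150→156: 6 bp
  156→165: 9 bp
  165→171: 6 bp
  171→2 (wrap): 177-171+2 = 8 bp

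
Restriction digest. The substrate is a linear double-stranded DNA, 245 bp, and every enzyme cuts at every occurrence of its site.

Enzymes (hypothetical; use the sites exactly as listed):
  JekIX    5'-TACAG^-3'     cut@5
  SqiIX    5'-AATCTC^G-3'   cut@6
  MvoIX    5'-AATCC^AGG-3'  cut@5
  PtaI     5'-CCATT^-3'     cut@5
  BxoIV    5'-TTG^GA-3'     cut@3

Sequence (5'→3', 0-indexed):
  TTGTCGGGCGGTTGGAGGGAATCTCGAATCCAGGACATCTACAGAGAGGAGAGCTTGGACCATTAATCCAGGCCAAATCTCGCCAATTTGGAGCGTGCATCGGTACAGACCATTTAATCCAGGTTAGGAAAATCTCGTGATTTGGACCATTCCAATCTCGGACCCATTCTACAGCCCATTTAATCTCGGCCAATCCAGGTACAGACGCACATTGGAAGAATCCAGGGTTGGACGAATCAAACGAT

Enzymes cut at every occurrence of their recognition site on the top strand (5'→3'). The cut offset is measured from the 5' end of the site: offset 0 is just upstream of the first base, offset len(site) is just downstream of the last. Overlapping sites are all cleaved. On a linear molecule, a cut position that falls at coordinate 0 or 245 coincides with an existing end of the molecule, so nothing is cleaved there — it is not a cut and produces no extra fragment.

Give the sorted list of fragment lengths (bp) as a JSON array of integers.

[5,6,6,6,6,6,7,7,7,7,8,8,8,9,9,9,9,10,11,12,13,13,14,15,16,18]

Per-enzyme occurrences:
  JekIX TACAG/5: at [39, 103, 169, 199] ⇒ [44, 108, 174, 204]
  SqiIX AATCTCG/6: at [19, 75, 130, 153, 181] ⇒ [25, 81, 136, 159, 187]
  MvoIX AATCCAGG/5: at [26, 64, 115, 191, 218] ⇒ [31, 69, 120, 196, 223]
  PtaI CCATT/5: at [59, 109, 146, 163, 175] ⇒ [64, 114, 151, 168, 180]
  BxoIV TTGGA/3: at [11, 54, 87, 141, 211, 227] ⇒ [14, 57, 90, 144, 214, 230]

All cut coordinates (distinct, sorted): [14, 25, 31, 44, 57, 64, 69, 81, 90, 108, 114, 120, 136, 144, 151, 159, 168, 174, 180, 187, 196, 204, 214, 223, 230]

Fragments:
  [0,14): 14 bp
  [14,25): 11 bp
  [25,31): 6 bp
  [31,44): 13 bp
  [44,57): 13 bp
  [57,64): 7 bp
  [64,69): 5 bp
  [69,81): 12 bp
  [81,90): 9 bp
  [90,108): 18 bp
  [108,114): 6 bp
  [114,120): 6 bp
  [120,136): 16 bp
  [136,144): 8 bp
  [144,151): 7 bp
  [151,159): 8 bp
  [159,168): 9 bp
  [168,174): 6 bp
  [174,180): 6 bp
  [180,187): 7 bp
  [187,196): 9 bp
  [196,204): 8 bp
  [204,214): 10 bp
  [214,223): 9 bp
  [223,230): 7 bp
  [230,245): 15 bp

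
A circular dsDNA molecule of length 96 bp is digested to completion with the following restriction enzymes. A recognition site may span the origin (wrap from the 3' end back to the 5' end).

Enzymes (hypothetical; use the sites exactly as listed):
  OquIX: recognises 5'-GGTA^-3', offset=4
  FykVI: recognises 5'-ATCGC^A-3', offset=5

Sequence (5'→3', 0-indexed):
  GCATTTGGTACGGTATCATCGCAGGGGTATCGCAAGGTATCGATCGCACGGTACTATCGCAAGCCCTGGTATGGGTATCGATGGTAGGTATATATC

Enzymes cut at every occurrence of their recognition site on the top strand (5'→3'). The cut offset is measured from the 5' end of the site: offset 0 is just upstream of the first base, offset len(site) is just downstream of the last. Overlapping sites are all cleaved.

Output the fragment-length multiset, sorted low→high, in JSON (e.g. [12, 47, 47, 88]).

Scan for sites:
  OquIX (GGTA, off=4): starts [6, 11, 25, 35, 49, 67, 73, 82, 86] → cuts [10, 15, 29, 39, 53, 71, 77, 86, 90]
  FykVI (ATCGCA, off=5): starts [17, 28, 42, 55, 93] → cuts [2, 22, 33, 47, 60]

All cut coordinates (distinct, sorted): [2, 10, 15, 22, 29, 33, 39, 47, 53, 60, 71, 77, 86, 90]

Fragment lengths:
  2→10: 8 bp
  10→15: 5 bp
  15→22: 7 bp
  22→29: 7 bp
  29→33: 4 bp
  33→39: 6 bp
  39→47: 8 bp
  47→53: 6 bp
  53→60: 7 bp
  60→71: 11 bp
  71→77: 6 bp
  77→86: 9 bp
  86→90: 4 bp
  90→2 (wrap): 96-90+2 = 8 bp

[4,4,5,6,6,6,7,7,7,8,8,8,9,11]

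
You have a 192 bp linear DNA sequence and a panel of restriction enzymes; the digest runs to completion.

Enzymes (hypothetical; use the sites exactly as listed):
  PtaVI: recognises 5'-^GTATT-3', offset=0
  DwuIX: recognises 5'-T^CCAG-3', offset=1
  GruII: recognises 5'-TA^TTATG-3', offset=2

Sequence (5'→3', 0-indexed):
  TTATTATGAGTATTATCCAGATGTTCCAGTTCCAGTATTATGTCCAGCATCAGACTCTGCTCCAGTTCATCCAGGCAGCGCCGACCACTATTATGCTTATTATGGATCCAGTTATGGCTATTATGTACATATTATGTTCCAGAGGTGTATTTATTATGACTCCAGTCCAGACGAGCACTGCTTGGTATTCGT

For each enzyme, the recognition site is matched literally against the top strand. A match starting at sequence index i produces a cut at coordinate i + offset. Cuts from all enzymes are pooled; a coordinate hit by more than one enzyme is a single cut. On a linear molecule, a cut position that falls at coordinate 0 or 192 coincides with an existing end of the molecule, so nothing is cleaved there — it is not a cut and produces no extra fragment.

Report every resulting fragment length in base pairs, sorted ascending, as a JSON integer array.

Per-enzyme occurrences:
  PtaVI GTATT/0: at [9, 34, 146, 184] ⇒ [9, 34, 146, 184]
  DwuIX TCCAG/1: at [15, 24, 30, 42, 60, 69, 106, 137, 160, 165] ⇒ [16, 25, 31, 43, 61, 70, 107, 138, 161, 166]
  GruII TATTATG/2: at [1, 35, 88, 97, 118, 129, 151] ⇒ [3, 37, 90, 99, 120, 131, 153]

All cut coordinates (distinct, sorted): [3, 9, 16, 25, 31, 34, 37, 43, 61, 70, 90, 99, 107, 120, 131, 138, 146, 153, 161, 166, 184]

Fragment lengths:
  [0,3): 3 bp
  [3,9): 6 bp
  [9,16): 7 bp
  [16,25): 9 bp
  [25,31): 6 bp
  [31,34): 3 bp
  [34,37): 3 bp
  [37,43): 6 bp
  [43,61): 18 bp
  [61,70): 9 bp
  [70,90): 20 bp
  [90,99): 9 bp
  [99,107): 8 bp
  [107,120): 13 bp
  [120,131): 11 bp
  [131,138): 7 bp
  [138,146): 8 bp
  [146,153): 7 bp
  [153,161): 8 bp
  [161,166): 5 bp
  [166,184): 18 bp
  [184,192): 8 bp

[3,3,3,5,6,6,6,7,7,7,8,8,8,8,9,9,9,11,13,18,18,20]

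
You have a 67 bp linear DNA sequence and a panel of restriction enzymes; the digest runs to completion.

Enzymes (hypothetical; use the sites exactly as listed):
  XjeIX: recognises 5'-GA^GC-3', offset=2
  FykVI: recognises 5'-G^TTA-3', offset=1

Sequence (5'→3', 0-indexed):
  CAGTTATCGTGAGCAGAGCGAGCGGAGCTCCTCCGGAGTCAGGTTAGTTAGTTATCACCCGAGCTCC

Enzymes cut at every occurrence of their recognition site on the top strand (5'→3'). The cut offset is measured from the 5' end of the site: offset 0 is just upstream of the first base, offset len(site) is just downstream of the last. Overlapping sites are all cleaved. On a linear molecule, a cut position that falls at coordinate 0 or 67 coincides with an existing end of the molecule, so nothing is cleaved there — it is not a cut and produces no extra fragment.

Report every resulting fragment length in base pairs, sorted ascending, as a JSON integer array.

Scan for sites:
  XjeIX (GAGC, off=2): starts [10, 15, 19, 24, 60] → cuts [12, 17, 21, 26, 62]
  FykVI (GTTA, off=1): starts [2, 42, 46, 50] → cuts [3, 43, 47, 51]

All cut coordinates (distinct, sorted): [3, 12, 17, 21, 26, 43, 47, 51, 62]

Fragment lengths:
  [0,3): 3 bp
  [3,12): 9 bp
  [12,17): 5 bp
  [17,21): 4 bp
  [21,26): 5 bp
  [26,43): 17 bp
  [43,47): 4 bp
  [47,51): 4 bp
  [51,62): 11 bp
  [62,67): 5 bp

[3,4,4,4,5,5,5,9,11,17]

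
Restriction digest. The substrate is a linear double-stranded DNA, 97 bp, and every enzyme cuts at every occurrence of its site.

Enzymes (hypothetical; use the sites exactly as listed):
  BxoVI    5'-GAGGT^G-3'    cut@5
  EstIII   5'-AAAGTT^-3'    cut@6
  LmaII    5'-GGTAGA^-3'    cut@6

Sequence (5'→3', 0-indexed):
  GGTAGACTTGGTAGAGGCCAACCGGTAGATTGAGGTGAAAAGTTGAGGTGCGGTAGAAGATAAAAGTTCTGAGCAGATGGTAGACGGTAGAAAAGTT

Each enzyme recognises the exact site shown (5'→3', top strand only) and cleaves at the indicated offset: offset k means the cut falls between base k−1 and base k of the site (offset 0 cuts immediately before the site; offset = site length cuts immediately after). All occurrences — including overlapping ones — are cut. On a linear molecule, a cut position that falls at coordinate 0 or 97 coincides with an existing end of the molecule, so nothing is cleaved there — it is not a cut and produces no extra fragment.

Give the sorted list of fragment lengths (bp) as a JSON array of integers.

[5,6,6,7,7,8,8,9,11,14,16]

Per-enzyme occurrences:
  BxoVI GAGGTG/5: at [31, 44] ⇒ [36, 49]
  EstIII AAAGTT/6: at [38, 62, 91] ⇒ [44, 68] (position 97 is a terminus of the linear molecule — no cut)
  LmaII GGTAGA/6: at [0, 9, 23, 51, 78, 85] ⇒ [6, 15, 29, 57, 84, 91]

All cut coordinates (distinct, sorted): [6, 15, 29, 36, 44, 49, 57, 68, 84, 91]

Fragments:
  [0,6): 6 bp
  [6,15): 9 bp
  [15,29): 14 bp
  [29,36): 7 bp
  [36,44): 8 bp
  [44,49): 5 bp
  [49,57): 8 bp
  [57,68): 11 bp
  [68,84): 16 bp
  [84,91): 7 bp
  [91,97): 6 bp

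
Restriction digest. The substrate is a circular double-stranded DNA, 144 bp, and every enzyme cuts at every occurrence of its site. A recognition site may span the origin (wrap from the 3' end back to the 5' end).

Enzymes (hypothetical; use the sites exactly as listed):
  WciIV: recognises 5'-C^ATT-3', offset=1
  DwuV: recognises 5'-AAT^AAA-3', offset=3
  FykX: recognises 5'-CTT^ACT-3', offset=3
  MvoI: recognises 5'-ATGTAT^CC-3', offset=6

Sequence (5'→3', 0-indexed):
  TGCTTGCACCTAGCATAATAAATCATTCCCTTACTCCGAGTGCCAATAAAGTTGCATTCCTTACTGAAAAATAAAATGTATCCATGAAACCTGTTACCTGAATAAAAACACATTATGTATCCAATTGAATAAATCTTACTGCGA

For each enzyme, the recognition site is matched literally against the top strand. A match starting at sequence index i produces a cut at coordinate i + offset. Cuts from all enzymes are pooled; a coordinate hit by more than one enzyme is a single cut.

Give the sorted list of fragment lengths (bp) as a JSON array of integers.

Scan for sites:
  WciIV CATT/1: at [23, 54, 110] ⇒ [24, 55, 111]
  DwuV AATAAA/3: at [16, 44, 69, 100, 127] ⇒ [19, 47, 72, 103, 130]
  FykX CTTACT/3: at [29, 59, 134] ⇒ [32, 62, 137]
  MvoI ATGTATCC/6: at [75, 114] ⇒ [81, 120]

Pooled cuts: [19, 24, 32, 47, 55, 62, 72, 81, 103, 111, 120, 130, 137]

Fragment lengths:
  19→24: 5 bp
  24→32: 8 bp
  32→47: 15 bp
  47→55: 8 bp
  55→62: 7 bp
  62→72: 10 bp
  72→81: 9 bp
  81→103: 22 bp
  103→111: 8 bp
  111→120: 9 bp
  120→130: 10 bp
  130→137: 7 bp
  137→19 (wrap): 144-137+19 = 26 bp

[5,7,7,8,8,8,9,9,10,10,15,22,26]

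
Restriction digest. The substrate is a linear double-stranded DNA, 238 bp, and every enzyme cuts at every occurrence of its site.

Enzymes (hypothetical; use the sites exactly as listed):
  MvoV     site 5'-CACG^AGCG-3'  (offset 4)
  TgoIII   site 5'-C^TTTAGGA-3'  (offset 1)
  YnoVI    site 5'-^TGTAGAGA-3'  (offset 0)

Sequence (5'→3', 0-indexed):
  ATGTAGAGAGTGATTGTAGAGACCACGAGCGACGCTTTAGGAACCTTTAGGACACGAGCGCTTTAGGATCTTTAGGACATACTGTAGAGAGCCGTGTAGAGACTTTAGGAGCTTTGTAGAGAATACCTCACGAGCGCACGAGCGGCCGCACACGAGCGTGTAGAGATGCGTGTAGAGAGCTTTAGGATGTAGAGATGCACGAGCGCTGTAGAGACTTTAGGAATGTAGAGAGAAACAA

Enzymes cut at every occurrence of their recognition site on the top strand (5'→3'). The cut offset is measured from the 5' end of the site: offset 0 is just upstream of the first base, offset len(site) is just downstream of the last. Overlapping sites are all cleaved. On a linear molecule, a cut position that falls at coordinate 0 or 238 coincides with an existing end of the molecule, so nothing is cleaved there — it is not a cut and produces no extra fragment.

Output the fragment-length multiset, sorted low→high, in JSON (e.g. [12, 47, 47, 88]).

Site scan:
  MvoV CACGAGCG/4: at [23, 52, 128, 136, 150, 197] ⇒ [27, 56, 132, 140, 154, 201]
  TgoIII CTTTAGGA/1: at [34, 44, 60, 69, 102, 179, 214] ⇒ [35, 45, 61, 70, 103, 180, 215]
  YnoVI TGTAGAGA/0: at [1, 14, 82, 94, 114, 158, 170, 187, 206, 223] ⇒ [1, 14, 82, 94, 114, 158, 170, 187, 206, 223]

Pooled cuts: [1, 14, 27, 35, 45, 56, 61, 70, 82, 94, 103, 114, 132, 140, 154, 158, 170, 180, 187, 201, 206, 215, 223]

Fragment lengths:
  [0,1): 1 bp
  [1,14): 13 bp
  [14,27): 13 bp
  [27,35): 8 bp
  [35,45): 10 bp
  [45,56): 11 bp
  [56,61): 5 bp
  [61,70): 9 bp
  [70,82): 12 bp
  [82,94): 12 bp
  [94,103): 9 bp
  [103,114): 11 bp
  [114,132): 18 bp
  [132,140): 8 bp
  [140,154): 14 bp
  [154,158): 4 bp
  [158,170): 12 bp
  [170,180): 10 bp
  [180,187): 7 bp
  [187,201): 14 bp
  [201,206): 5 bp
  [206,215): 9 bp
  [215,223): 8 bp
  [223,238): 15 bp

[1,4,5,5,7,8,8,8,9,9,9,10,10,11,11,12,12,12,13,13,14,14,15,18]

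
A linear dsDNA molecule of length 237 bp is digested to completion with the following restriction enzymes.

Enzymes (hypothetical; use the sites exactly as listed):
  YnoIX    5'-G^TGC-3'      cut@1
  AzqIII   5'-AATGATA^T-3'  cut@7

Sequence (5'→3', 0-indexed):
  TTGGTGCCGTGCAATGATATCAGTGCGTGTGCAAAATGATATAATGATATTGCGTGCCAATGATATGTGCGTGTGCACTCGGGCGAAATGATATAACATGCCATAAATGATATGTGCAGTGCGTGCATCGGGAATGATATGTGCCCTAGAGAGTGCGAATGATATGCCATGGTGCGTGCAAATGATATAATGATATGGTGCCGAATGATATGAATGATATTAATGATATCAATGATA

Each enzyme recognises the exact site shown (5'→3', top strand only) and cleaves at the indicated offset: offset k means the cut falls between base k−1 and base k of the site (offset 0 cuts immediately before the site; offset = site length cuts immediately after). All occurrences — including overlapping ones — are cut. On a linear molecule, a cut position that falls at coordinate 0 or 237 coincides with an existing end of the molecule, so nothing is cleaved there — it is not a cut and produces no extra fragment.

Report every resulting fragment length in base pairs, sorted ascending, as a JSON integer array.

Site scan:
  YnoIX (GTGC, off=1): starts [3, 8, 22, 28, 53, 66, 72, 113, 118, 122, 140, 152, 171, 175, 197] → cuts [4, 9, 23, 29, 54, 67, 73, 114, 119, 123, 141, 153, 172, 176, 198]
  AzqIII (AATGATAT, off=7): starts [12, 34, 42, 58, 86, 105, 132, 157, 180, 188, 203, 212, 221] → cuts [19, 41, 49, 65, 93, 112, 139, 164, 187, 195, 210, 219, 228]

All cut coordinates (distinct, sorted): [4, 9, 19, 23, 29, 41, 49, 54, 65, 67, 73, 93, 112, 114, 119, 123, 139, 141, 153, 164, 172, 176, 187, 195, 198, 210, 219, 228]

Fragment lengths:
  [0,4): 4 bp
  [4,9): 5 bp
  [9,19): 10 bp
  [19,23): 4 bp
  [23,29): 6 bp
  [29,41): 12 bp
  [41,49): 8 bp
  [49,54): 5 bp
  [54,65): 11 bp
  [65,67): 2 bp
  [67,73): 6 bp
  [73,93): 20 bp
  [93,112): 19 bp
  [112,114): 2 bp
  [114,119): 5 bp
  [119,123): 4 bp
  [123,139): 16 bp
  [139,141): 2 bp
  [141,153): 12 bp
  [153,164): 11 bp
  [164,172): 8 bp
  [172,176): 4 bp
  [176,187): 11 bp
  [187,195): 8 bp
  [195,198): 3 bp
  [198,210): 12 bp
  [210,219): 9 bp
  [219,228): 9 bp
  [228,237): 9 bp

[2,2,2,3,4,4,4,4,5,5,5,6,6,8,8,8,9,9,9,10,11,11,11,12,12,12,16,19,20]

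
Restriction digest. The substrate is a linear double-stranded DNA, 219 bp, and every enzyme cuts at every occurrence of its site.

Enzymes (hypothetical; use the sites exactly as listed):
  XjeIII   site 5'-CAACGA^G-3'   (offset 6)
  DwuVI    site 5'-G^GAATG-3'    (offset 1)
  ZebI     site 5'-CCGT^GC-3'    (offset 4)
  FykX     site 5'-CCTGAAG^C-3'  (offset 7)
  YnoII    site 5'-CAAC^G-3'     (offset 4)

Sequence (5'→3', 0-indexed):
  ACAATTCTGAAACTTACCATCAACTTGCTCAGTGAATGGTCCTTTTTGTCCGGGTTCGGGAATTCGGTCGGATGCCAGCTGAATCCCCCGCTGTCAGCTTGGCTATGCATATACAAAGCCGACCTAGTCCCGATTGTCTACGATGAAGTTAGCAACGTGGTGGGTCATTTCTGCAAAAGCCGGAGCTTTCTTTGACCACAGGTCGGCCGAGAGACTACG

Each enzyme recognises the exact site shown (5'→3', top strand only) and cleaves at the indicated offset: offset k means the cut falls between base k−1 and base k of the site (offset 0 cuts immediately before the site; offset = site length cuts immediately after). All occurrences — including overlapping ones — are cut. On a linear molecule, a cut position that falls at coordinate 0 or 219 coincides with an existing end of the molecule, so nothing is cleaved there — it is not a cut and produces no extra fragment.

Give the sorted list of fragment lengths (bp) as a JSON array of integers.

[63,156]

Site scan:
  XjeIII (CAACGAG, off=6): no sites
  DwuVI (GGAATG, off=1): no sites
  ZebI (CCGTGC, off=4): no sites
  FykX (CCTGAAGC, off=7): no sites
  YnoII (CAACG, off=4): starts [152] → cuts [156]

Pooled cuts: [156]

Fragments:
  [0,156): 156 bp
  [156,219): 63 bp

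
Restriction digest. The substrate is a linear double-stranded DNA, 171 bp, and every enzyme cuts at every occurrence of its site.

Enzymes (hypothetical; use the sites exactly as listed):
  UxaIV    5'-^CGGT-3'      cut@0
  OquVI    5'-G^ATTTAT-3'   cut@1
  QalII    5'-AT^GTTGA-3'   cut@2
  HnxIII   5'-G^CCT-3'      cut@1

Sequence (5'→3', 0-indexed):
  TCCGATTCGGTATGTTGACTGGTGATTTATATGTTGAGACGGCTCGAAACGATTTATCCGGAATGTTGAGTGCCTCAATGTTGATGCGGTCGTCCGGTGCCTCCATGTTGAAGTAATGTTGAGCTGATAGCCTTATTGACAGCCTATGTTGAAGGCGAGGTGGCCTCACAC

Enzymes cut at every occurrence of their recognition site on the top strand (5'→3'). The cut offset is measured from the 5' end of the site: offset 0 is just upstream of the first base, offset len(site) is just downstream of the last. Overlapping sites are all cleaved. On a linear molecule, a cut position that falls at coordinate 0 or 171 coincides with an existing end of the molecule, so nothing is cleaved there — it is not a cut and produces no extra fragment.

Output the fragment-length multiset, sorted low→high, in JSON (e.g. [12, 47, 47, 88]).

[5,5,6,7,7,7,7,8,8,8,8,11,11,12,13,13,16,19]

Site scan:
  UxaIV (CGGT, off=0): starts [7, 86, 94] → cuts [7, 86, 94]
  OquVI (GATTTAT, off=1): starts [23, 50] → cuts [24, 51]
  QalII (ATGTTGA, off=2): starts [11, 30, 62, 77, 104, 115, 145] → cuts [13, 32, 64, 79, 106, 117, 147]
  HnxIII (GCCT, off=1): starts [71, 98, 129, 141, 162] → cuts [72, 99, 130, 142, 163]

Pooled cuts: [7, 13, 24, 32, 51, 64, 72, 79, 86, 94, 99, 106, 117, 130, 142, 147, 163]

Fragment lengths:
  [0,7): 7 bp
  [7,13): 6 bp
  [13,24): 11 bp
  [24,32): 8 bp
  [32,51): 19 bp
  [51,64): 13 bp
  [64,72): 8 bp
  [72,79): 7 bp
  [79,86): 7 bp
  [86,94): 8 bp
  [94,99): 5 bp
  [99,106): 7 bp
  [106,117): 11 bp
  [117,130): 13 bp
  [130,142): 12 bp
  [142,147): 5 bp
  [147,163): 16 bp
  [163,171): 8 bp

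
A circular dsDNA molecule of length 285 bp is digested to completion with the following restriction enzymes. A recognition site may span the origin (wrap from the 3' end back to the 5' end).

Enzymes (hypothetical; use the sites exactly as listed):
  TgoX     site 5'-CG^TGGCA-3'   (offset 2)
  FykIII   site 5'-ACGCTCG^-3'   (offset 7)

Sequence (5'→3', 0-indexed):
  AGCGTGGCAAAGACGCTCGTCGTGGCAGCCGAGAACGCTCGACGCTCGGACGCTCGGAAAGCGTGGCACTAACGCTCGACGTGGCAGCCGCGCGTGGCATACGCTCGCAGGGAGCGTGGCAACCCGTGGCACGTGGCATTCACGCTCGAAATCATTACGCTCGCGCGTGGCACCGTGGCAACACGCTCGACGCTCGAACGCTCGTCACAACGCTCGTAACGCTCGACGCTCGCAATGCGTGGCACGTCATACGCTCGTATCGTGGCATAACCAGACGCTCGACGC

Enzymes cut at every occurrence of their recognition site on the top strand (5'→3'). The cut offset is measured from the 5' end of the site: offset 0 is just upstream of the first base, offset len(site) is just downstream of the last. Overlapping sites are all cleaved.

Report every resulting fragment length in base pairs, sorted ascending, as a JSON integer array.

Scan for sites:
  TgoX CGTGGCA/2: at [2, 20, 61, 79, 92, 114, 124, 131, 165, 173, 237, 260] ⇒ [4, 22, 63, 81, 94, 116, 126, 133, 167, 175, 239, 262]
  FykIII ACGCTCG/7: at [12, 34, 41, 49, 71, 100, 141, 156, 182, 189, 197, 209, 218, 225, 250, 274] ⇒ [19, 41, 48, 56, 78, 107, 148, 163, 189, 196, 204, 216, 225, 232, 257, 281]

All cut coordinates (distinct, sorted): [4, 19, 22, 41, 48, 56, 63, 78, 81, 94, 107, 116, 126, 133, 148, 163, 167, 175, 189, 196, 204, 216, 225, 232, 239, 257, 262, 281]

Fragment lengths:
  4→19: 15 bp
  19→22: 3 bp
  22→41: 19 bp
  41→48: 7 bp
  48→56: 8 bp
  56→63: 7 bp
  63→78: 15 bp
  78→81: 3 bp
  81→94: 13 bp
  94→107: 13 bp
  107→116: 9 bp
  116→126: 10 bp
  126→133: 7 bp
  133→148: 15 bp
  148→163: 15 bp
  163→167: 4 bp
  167→175: 8 bp
  175→189: 14 bp
  189→196: 7 bp
  196→204: 8 bp
  204→216: 12 bp
  216→225: 9 bp
  225→232: 7 bp
  232→239: 7 bp
  239→257: 18 bp
  257→262: 5 bp
  262→281: 19 bp
  281→4 (wrap): 285-281+4 = 8 bp

[3,3,4,5,7,7,7,7,7,7,8,8,8,8,9,9,10,12,13,13,14,15,15,15,15,18,19,19]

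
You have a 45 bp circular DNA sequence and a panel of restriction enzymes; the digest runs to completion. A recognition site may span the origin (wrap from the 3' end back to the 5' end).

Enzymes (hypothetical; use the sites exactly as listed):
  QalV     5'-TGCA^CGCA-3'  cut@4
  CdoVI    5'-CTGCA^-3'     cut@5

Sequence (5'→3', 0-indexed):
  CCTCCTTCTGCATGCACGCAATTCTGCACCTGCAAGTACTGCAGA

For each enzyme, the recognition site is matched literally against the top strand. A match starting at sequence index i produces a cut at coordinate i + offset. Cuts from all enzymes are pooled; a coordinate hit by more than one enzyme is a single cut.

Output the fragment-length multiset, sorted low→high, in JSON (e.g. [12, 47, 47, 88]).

Scan for sites:
  QalV (TGCACGCA, off=4): starts [12] → cuts [16]
  CdoVI (CTGCA, off=5): starts [7, 23, 29, 38] → cuts [12, 28, 34, 43]

All cut coordinates (distinct, sorted): [12, 16, 28, 34, 43]

Fragment lengths:
  12→16: 4 bp
  16→28: 12 bp
  28→34: 6 bp
  34→43: 9 bp
  43→12 (wrap): 45-43+12 = 14 bp

[4,6,9,12,14]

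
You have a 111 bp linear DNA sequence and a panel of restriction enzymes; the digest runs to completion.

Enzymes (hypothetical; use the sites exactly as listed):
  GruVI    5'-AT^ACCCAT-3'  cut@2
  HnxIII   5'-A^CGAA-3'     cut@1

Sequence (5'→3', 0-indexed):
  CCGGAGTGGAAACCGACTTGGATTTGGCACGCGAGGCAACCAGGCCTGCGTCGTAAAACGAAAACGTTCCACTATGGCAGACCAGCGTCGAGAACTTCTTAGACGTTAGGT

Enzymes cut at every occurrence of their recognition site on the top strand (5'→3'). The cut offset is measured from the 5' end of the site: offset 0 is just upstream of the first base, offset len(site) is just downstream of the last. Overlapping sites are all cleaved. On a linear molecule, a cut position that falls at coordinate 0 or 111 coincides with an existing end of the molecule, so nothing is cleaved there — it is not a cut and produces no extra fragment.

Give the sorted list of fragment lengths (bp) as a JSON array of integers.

[53,58]

Per-enzyme occurrences:
  GruVI (ATACCCAT, off=2): no sites
  HnxIII ACGAA/1: at [57] ⇒ [58]

All cut coordinates (distinct, sorted): [58]

Fragment lengths:
  [0,58): 58 bp
  [58,111): 53 bp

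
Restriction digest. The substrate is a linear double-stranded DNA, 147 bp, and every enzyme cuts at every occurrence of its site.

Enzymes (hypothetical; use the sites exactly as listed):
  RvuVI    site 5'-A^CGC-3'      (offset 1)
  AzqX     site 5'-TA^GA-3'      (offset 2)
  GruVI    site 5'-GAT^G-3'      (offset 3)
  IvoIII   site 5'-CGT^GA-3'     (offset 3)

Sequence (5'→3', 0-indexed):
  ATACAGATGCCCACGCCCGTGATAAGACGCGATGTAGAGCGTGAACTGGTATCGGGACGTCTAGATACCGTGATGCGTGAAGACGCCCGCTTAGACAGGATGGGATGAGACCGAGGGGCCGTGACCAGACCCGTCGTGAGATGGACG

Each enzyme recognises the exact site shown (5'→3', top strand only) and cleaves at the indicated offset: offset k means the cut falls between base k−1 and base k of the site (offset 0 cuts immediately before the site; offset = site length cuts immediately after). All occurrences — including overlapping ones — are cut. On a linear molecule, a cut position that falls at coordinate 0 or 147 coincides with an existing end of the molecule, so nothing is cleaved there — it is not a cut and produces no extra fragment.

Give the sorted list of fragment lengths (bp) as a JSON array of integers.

Per-enzyme occurrences:
  RvuVI (ACGC, off=1): starts [12, 26, 82] → cuts [13, 27, 83]
  AzqX (TAGA, off=2): starts [34, 61, 91] → cuts [36, 63, 93]
  GruVI (GATG, off=3): starts [5, 30, 71, 98, 103, 139] → cuts [8, 33, 74, 101, 106, 142]
  IvoIII (CGTGA, off=3): starts [17, 39, 68, 75, 119, 134] → cuts [20, 42, 71, 78, 122, 137]

Pooled cuts: [8, 13, 20, 27, 33, 36, 42, 63, 71, 74, 78, 83, 93, 101, 106, 122, 137, 142]

Fragment lengths:
  [0,8): 8 bp
  [8,13): 5 bp
  [13,20): 7 bp
  [20,27): 7 bp
  [27,33): 6 bp
  [33,36): 3 bp
  [36,42): 6 bp
  [42,63): 21 bp
  [63,71): 8 bp
  [71,74): 3 bp
  [74,78): 4 bp
  [78,83): 5 bp
  [83,93): 10 bp
  [93,101): 8 bp
  [101,106): 5 bp
  [106,122): 16 bp
  [122,137): 15 bp
  [137,142): 5 bp
  [142,147): 5 bp

[3,3,4,5,5,5,5,5,6,6,7,7,8,8,8,10,15,16,21]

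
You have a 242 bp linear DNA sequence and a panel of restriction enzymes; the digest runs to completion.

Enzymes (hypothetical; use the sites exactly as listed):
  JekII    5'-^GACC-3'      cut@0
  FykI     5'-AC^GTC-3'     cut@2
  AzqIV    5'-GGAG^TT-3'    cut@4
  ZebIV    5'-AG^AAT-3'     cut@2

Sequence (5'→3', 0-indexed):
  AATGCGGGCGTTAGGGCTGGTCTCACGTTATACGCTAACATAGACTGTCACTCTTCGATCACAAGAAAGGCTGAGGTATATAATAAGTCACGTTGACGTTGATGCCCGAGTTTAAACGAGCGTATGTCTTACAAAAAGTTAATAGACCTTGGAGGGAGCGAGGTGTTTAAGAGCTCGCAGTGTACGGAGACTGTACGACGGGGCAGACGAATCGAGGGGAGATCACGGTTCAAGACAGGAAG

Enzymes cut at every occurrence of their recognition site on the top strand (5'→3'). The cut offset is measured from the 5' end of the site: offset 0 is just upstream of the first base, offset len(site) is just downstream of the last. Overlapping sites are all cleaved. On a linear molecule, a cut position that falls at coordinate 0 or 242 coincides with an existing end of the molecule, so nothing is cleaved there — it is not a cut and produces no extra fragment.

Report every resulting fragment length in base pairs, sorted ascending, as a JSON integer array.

[98,144]

Scan for sites:
  JekII GACC/0: at [144] ⇒ [144]
  FykI (ACGTC, off=2): no sites
  AzqIV (GGAGTT, off=4): no sites
  ZebIV (AGAAT, off=2): no sites

Pooled cuts: [144]

Fragments:
  [0,144): 144 bp
  [144,242): 98 bp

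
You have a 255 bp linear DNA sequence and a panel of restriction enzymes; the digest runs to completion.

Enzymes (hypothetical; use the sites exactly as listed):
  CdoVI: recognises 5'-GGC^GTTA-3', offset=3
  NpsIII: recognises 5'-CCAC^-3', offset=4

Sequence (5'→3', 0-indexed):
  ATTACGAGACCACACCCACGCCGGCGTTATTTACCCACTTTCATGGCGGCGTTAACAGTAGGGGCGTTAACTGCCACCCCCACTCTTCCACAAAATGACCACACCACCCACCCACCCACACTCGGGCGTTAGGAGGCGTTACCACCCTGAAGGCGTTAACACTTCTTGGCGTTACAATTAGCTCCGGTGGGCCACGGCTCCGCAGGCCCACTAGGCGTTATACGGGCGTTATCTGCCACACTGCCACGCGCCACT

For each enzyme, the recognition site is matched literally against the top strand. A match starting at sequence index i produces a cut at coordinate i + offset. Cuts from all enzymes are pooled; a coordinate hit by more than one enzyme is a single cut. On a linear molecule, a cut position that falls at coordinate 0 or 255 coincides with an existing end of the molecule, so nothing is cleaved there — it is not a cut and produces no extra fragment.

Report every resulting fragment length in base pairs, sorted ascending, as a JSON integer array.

Site scan:
  CdoVI GGCGTTA/3: at [22, 47, 62, 124, 134, 151, 167, 213, 224] ⇒ [25, 50, 65, 127, 137, 154, 170, 216, 227]
  NpsIII CCAC/4: at [9, 15, 34, 73, 79, 87, 98, 103, 107, 111, 115, 141, 191, 207, 235, 243, 250] ⇒ [13, 19, 38, 77, 83, 91, 102, 107, 111, 115, 119, 145, 195, 211, 239, 247, 254]

All cut coordinates (distinct, sorted): [13, 19, 25, 38, 50, 65, 77, 83, 91, 102, 107, 111, 115, 119, 127, 137, 145, 154, 170, 195, 211, 216, 227, 239, 247, 254]

Fragment lengths:
  [0,13): 13 bp
  [13,19): 6 bp
  [19,25): 6 bp
  [25,38): 13 bp
  [38,50): 12 bp
  [50,65): 15 bp
  [65,77): 12 bp
  [77,83): 6 bp
  [83,91): 8 bp
  [91,102): 11 bp
  [102,107): 5 bp
  [107,111): 4 bp
  [111,115): 4 bp
  [115,119): 4 bp
  [119,127): 8 bp
  [127,137): 10 bp
  [137,145): 8 bp
  [145,154): 9 bp
  [154,170): 16 bp
  [170,195): 25 bp
  [195,211): 16 bp
  [211,216): 5 bp
  [216,227): 11 bp
  [227,239): 12 bp
  [239,247): 8 bp
  [247,254): 7 bp
  [254,255): 1 bp

[1,4,4,4,5,5,6,6,6,7,8,8,8,8,9,10,11,11,12,12,12,13,13,15,16,16,25]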